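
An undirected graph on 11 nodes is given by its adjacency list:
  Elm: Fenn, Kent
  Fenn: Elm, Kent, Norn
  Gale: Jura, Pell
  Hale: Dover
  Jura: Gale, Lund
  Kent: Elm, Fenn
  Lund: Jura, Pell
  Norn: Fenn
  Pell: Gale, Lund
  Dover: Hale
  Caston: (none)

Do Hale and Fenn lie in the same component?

The component containing Hale is {Hale, Dover}, and Fenn is not in it.

No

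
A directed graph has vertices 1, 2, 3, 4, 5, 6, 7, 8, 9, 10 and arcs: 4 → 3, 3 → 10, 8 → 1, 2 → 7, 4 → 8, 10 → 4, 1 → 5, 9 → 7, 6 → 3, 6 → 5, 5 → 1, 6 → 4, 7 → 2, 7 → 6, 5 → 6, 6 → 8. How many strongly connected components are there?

{1, 3, 4, 5, 6, 8, 10} are all mutually reachable — one SCC of size 7.
{2, 7} are all mutually reachable — one SCC of size 2.
{9} is an SCC by itself.
That gives 3 strongly connected components.

3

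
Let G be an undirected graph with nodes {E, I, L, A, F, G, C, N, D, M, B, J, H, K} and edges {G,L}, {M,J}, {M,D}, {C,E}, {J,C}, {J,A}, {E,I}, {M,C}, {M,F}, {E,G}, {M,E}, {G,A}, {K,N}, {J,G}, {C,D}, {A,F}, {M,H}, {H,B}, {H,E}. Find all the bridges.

B-H, E-I, G-L, K-N

The edges on the cycle M-J-C-E-M are not bridges since each lies on that cycle.
But removing K–N disconnects K from N; removing L–G disconnects L from G; removing B–H disconnects B from H; removing I–E disconnects I from E — these are bridges.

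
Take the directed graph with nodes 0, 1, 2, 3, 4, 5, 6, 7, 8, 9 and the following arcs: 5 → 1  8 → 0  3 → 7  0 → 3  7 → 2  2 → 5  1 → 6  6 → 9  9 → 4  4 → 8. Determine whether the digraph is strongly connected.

Yes

From 7 we can reach every vertex (0, 1, 2, 3, 4, 5, 6, 7, 8, 9), and every vertex can reach 7 (0, 1, 2, 3, 4, 5, 6, 7, 8, 9). So the whole graph is one strongly connected component.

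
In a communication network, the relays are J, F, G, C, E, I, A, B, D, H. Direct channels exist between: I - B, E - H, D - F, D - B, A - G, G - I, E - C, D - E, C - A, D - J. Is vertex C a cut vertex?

No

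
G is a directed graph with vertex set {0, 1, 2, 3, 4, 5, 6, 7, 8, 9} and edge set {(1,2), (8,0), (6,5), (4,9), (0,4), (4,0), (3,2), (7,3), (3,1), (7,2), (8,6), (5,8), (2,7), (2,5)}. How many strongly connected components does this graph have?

4

{1, 2, 3, 7} are all mutually reachable — one SCC of size 4.
{5, 6, 8} are all mutually reachable — one SCC of size 3.
{0, 4} are all mutually reachable — one SCC of size 2.
{9} is an SCC by itself.
That gives 4 strongly connected components.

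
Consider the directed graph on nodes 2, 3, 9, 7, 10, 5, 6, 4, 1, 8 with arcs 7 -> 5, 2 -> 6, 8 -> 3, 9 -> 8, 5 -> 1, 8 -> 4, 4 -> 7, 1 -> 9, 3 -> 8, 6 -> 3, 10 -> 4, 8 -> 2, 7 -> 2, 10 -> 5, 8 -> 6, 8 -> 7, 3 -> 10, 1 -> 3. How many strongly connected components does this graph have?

1

{1, 2, 3, 4, 5, 6, 7, 8, 9, 10} are all mutually reachable — one SCC of size 10.
That gives 1 strongly connected component.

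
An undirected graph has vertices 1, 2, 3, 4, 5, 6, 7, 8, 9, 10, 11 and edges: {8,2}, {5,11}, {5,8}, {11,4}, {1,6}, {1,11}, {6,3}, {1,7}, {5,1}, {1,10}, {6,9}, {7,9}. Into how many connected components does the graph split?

Starting from 1 we can reach 1, 2, 3, 4, 5, 6, 7, 8, 9, 10, 11. That is one component of size 11.
Total: 1 component.

1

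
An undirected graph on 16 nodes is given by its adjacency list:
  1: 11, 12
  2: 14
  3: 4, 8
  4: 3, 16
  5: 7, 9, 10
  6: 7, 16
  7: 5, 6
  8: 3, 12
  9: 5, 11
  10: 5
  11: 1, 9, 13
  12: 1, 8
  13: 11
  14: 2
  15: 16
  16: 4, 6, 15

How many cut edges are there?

4

The edges on the cycle 3-4-16-6-7-5-9-11-1-12-8-3 are not bridges since each lies on that cycle.
But removing 2-14 disconnects 2 from 14; removing 13-11 disconnects 13 from 11; removing 10-5 disconnects 10 from 5; removing 16-15 disconnects 16 from 15 — these are bridges.
That makes 4 bridges.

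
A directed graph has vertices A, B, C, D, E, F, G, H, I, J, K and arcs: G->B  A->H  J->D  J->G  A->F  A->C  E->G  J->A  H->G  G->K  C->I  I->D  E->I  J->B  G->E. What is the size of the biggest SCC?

2

{E, G} are all mutually reachable — one SCC of size 2.
{B} is an SCC by itself.
{I} is an SCC by itself.
{C} is an SCC by itself.
{H} is an SCC by itself.
(and 5 more singleton SCCs)
The largest has 2 vertices.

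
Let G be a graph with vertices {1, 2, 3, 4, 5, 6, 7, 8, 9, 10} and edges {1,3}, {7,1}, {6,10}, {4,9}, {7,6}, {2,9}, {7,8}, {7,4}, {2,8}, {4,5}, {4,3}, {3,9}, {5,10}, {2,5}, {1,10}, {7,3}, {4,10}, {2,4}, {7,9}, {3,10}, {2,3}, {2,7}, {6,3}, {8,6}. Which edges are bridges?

none

The edges on the cycle 7-4-3-7 are not bridges since each lies on that cycle.
Every edge lies on some cycle, so there are no bridges.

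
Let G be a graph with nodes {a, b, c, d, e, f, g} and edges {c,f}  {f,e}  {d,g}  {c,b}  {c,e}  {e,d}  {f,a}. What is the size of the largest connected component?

Starting from a we can reach a, b, c, d, e, f, g. That is one component of size 7.
The largest has 7 vertices.

7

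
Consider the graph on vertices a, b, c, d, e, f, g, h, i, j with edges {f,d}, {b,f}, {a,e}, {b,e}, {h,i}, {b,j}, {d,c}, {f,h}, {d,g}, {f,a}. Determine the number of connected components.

1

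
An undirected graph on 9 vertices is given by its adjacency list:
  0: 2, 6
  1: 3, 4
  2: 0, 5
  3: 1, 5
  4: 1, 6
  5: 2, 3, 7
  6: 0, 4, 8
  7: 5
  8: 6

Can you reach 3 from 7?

Yes

From 7 we can reach 0, 1, 2, 3, 4, 5, 6, 7, 8, which includes 3.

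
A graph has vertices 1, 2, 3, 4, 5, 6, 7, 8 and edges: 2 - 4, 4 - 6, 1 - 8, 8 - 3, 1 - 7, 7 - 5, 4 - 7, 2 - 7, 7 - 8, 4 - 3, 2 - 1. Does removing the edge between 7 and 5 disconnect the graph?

Yes

Removing 7 - 5 leaves no path between 7 and 5: the component count goes from 1 to 2. So it is a bridge.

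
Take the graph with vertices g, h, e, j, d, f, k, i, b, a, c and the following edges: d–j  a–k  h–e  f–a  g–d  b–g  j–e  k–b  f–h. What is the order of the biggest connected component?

9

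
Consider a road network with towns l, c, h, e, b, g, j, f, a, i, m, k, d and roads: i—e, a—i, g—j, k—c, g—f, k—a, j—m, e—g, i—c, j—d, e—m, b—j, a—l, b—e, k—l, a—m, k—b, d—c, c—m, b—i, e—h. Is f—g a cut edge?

Removing f—g leaves no path between f and g: the component count goes from 1 to 2. So it is a bridge.

Yes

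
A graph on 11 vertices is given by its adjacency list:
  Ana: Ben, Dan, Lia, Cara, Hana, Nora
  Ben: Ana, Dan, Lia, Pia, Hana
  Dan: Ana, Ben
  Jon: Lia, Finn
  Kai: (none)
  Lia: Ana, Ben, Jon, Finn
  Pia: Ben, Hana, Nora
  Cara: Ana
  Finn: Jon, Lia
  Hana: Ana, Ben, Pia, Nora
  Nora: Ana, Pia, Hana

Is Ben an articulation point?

Deleting Ben leaves 2 components (was 2), so Ben is not a cut vertex.

No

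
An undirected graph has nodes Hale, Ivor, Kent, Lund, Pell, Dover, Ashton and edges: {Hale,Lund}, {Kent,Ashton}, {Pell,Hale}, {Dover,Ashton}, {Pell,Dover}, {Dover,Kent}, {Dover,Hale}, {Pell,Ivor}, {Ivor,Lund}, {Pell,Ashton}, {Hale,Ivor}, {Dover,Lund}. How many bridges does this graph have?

0

The edges on the cycle Pell-Dover-Kent-Ashton-Pell are not bridges since each lies on that cycle.
Every edge lies on some cycle, so there are no bridges.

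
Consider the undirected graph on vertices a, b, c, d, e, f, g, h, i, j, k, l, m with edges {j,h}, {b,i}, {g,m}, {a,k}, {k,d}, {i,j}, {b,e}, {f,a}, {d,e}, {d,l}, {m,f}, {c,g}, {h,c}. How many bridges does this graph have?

1

The edges on the cycle b-i-j-h-c-g-m-f-a-k-d-e-b are not bridges since each lies on that cycle.
But removing d-l disconnects d from l — this is a bridge.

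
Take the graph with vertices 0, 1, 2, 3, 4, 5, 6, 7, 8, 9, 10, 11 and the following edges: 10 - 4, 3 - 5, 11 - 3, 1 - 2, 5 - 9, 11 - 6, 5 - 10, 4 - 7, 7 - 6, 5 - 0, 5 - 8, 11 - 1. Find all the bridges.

The edges on the cycle 11-3-5-10-4-7-6-11 are not bridges since each lies on that cycle.
But removing 5 - 9 disconnects 5 from 9; removing 1 - 2 disconnects 1 from 2; removing 5 - 0 disconnects 5 from 0; removing 5 - 8 disconnects 5 from 8 — these are bridges.
In total 5 edges are bridges.

0-5, 1-11, 1-2, 5-8, 5-9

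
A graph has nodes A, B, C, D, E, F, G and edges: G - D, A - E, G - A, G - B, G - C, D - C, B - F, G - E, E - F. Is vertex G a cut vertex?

Yes

Deleting G raises the number of components from 1 to 2, so G is a cut vertex.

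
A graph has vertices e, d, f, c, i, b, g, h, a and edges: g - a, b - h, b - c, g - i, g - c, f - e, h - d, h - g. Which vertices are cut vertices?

Removing g increases the component count from 2 to 4, so g is a cut vertex.
Removing h increases the component count from 2 to 3, so h is a cut vertex.
By contrast removing f leaves 2 components; it is not a cut vertex. No other vertex is a cut vertex either.

g, h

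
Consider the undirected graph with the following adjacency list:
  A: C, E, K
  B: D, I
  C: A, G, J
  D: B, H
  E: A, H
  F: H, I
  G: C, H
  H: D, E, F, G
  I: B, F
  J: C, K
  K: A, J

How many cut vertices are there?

1

Removing H increases the component count from 1 to 2, so H is a cut vertex.
By contrast removing C leaves 1 component; it is not a cut vertex. No other vertex is a cut vertex either.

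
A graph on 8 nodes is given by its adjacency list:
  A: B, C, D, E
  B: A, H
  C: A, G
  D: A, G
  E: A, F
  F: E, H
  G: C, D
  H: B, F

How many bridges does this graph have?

0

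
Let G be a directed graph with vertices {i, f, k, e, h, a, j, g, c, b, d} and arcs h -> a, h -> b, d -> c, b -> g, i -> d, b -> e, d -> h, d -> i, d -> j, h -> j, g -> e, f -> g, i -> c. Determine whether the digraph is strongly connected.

There is no directed path from f to i, so the graph is not strongly connected.

No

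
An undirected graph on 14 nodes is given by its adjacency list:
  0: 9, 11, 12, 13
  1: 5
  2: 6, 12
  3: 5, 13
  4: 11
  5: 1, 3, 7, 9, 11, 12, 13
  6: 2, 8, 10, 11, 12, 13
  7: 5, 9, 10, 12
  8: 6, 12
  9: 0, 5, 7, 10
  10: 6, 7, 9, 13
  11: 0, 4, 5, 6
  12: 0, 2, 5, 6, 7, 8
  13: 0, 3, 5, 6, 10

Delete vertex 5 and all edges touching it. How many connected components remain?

With 5 gone, the remaining components are: {1}; {0, 2, 3, 4, 6, 7, 8, 9, 10, 11, 12, 13}.
That is 2 components.

2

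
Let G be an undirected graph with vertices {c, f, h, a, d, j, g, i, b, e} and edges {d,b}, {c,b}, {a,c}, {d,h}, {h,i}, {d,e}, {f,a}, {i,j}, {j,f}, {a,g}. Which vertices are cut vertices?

Removing a increases the component count from 1 to 2, so a is a cut vertex.
Removing d increases the component count from 1 to 2, so d is a cut vertex.
By contrast removing j leaves 1 component; it is not a cut vertex. No other vertex is a cut vertex either.

a, d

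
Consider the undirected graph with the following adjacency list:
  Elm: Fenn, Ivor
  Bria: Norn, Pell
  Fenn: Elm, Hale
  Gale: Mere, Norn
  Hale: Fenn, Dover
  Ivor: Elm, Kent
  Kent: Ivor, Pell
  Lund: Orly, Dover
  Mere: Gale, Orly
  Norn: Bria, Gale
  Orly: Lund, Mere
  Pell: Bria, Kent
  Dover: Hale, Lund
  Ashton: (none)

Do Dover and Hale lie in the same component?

From Dover we can reach Elm, Bria, Fenn, Gale, Hale, Ivor, Kent, Lund, Mere, Norn, Orly, Pell, Dover, which includes Hale.

Yes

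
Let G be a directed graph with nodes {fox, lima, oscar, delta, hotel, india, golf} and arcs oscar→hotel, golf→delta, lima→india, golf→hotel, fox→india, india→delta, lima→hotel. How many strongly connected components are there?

7

{india} is an SCC by itself.
{hotel} is an SCC by itself.
{golf} is an SCC by itself.
{delta} is an SCC by itself.
{fox} is an SCC by itself.
(and 2 more singleton SCCs)
That gives 7 strongly connected components.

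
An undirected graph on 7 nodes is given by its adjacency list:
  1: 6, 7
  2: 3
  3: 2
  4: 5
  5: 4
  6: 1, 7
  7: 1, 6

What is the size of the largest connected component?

3

Starting from 4 we can reach 4, 5. That is one component of size 2.
Starting from 2 we can reach 2, 3. That is one component of size 2.
Starting from 1 we can reach 1, 6, 7. That is one component of size 3.
The largest has 3 vertices.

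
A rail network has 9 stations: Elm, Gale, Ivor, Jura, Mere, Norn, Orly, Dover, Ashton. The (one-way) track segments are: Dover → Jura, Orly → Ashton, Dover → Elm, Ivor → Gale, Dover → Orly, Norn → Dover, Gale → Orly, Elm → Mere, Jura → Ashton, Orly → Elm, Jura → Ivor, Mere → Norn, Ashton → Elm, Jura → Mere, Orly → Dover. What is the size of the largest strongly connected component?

{Elm, Gale, Ivor, Jura, Mere, Norn, Orly, Dover, Ashton} are all mutually reachable — one SCC of size 9.
The largest has 9 vertices.

9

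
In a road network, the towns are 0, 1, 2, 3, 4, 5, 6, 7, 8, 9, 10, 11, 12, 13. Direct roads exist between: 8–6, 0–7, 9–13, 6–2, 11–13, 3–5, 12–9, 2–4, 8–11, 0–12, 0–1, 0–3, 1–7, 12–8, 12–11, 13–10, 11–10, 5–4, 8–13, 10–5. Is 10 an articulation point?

No

Deleting 10 leaves 1 component (was 1) (its neighbors 5, 11, 13 remain connected to each other), so 10 is not a cut vertex.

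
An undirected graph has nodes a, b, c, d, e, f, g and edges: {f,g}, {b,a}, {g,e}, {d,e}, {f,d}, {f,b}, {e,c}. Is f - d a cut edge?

After removing f - d, the path f-g-e-d still connects them, so the edge is not a bridge.

No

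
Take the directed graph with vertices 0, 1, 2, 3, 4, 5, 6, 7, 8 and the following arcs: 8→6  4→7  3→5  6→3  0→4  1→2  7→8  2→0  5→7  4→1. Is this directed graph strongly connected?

No

There is no directed path from 6 to 0, so the graph is not strongly connected.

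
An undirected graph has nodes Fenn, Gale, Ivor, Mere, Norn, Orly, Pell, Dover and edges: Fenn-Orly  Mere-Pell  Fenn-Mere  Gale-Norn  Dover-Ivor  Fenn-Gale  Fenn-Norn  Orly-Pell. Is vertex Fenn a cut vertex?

Deleting Fenn raises the number of components from 2 to 3, so Fenn is a cut vertex.

Yes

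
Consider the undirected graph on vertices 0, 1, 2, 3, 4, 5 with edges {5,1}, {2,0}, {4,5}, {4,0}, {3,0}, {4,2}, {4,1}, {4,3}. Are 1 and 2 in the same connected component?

Yes

From 1 we can reach 0, 1, 2, 3, 4, 5, which includes 2.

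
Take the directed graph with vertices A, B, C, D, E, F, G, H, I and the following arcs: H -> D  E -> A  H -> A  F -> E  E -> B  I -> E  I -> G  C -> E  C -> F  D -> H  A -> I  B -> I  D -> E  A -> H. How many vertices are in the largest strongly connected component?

6

{A, B, D, E, H, I} are all mutually reachable — one SCC of size 6.
{F} is an SCC by itself.
{C} is an SCC by itself.
{G} is an SCC by itself.
The largest has 6 vertices.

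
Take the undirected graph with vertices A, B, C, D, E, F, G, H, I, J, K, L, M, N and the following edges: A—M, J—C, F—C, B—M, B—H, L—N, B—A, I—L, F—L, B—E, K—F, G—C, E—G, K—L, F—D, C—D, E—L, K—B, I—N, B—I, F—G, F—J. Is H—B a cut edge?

Yes

Removing H—B leaves no path between H and B: the component count goes from 1 to 2. So it is a bridge.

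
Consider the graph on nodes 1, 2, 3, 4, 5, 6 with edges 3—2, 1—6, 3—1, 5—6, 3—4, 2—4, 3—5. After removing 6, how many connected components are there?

1

With 6 gone, the remaining components are: {1, 2, 3, 4, 5}.
That is 1 component.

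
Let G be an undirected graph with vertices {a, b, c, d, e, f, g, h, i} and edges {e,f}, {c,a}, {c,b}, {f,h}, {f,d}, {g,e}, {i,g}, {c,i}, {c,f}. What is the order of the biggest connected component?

9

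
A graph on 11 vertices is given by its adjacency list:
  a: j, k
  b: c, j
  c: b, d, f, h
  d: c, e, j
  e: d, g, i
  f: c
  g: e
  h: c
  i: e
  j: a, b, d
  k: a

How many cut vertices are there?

Removing a increases the component count from 1 to 2, so a is a cut vertex.
Removing c increases the component count from 1 to 3, so c is a cut vertex.
Removing d increases the component count from 1 to 2, so d is a cut vertex.
Likewise e, j are cut vertices.
By contrast removing b leaves 1 component; it is not a cut vertex. No other vertex is a cut vertex either.

5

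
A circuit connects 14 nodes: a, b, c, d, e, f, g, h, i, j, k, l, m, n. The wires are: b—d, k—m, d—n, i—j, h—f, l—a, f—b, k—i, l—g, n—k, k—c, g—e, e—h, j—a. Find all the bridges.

The edges on the cycle l-g-e-h-f-b-d-n-k-i-j-a-l are not bridges since each lies on that cycle.
But removing k—m disconnects k from m; removing k—c disconnects k from c — these are bridges.

c-k, k-m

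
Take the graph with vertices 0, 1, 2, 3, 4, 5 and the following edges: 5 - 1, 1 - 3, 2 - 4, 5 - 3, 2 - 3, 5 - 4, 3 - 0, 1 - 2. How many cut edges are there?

1

The edges on the cycle 5-1-2-3-5 are not bridges since each lies on that cycle.
But removing 0 - 3 disconnects 0 from 3 — this is a bridge.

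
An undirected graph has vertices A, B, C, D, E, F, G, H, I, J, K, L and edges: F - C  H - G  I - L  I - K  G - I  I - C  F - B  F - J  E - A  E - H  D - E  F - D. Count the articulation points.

3

Removing E increases the component count from 1 to 2, so E is a cut vertex.
Removing F increases the component count from 1 to 3, so F is a cut vertex.
Removing I increases the component count from 1 to 3, so I is a cut vertex.
By contrast removing D leaves 1 component; it is not a cut vertex. No other vertex is a cut vertex either.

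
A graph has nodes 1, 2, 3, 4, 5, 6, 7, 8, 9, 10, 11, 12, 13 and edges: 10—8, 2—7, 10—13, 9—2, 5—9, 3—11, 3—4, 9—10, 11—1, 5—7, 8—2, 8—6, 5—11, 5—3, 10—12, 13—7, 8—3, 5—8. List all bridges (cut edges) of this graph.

1-11, 10-12, 3-4, 6-8

The edges on the cycle 5-9-10-8-3-11-5 are not bridges since each lies on that cycle.
But removing 6—8 disconnects 6 from 8; removing 3—4 disconnects 3 from 4; removing 1—11 disconnects 1 from 11; removing 10—12 disconnects 10 from 12 — these are bridges.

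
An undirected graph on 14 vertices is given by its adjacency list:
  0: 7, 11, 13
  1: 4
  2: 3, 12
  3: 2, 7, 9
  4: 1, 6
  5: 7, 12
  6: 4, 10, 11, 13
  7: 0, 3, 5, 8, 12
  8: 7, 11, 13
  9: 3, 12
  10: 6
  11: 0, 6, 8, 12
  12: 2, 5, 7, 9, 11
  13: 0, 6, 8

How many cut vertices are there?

Removing 4 increases the component count from 1 to 2, so 4 is a cut vertex.
Removing 6 increases the component count from 1 to 3, so 6 is a cut vertex.
By contrast removing 7 leaves 1 component; it is not a cut vertex. No other vertex is a cut vertex either.

2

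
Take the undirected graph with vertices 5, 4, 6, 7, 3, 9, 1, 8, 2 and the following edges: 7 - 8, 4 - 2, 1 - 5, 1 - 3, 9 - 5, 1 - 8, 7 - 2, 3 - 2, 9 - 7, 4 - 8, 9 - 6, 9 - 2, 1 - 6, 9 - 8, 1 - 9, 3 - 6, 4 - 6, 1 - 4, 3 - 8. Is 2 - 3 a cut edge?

After removing 2 - 3, the path 2-9-1-3 still connects them, so the edge is not a bridge.

No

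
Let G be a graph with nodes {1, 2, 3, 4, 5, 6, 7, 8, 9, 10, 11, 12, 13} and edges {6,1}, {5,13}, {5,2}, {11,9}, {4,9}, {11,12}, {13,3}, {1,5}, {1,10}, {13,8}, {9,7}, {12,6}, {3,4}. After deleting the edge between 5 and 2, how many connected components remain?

Before removal there is 1 component.
5—2 is a bridge — removing it separates 5's side from 2's side.
After removal: 2 components.

2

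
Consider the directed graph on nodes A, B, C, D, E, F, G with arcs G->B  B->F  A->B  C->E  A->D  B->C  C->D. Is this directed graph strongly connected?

There is no directed path from D to B, so the graph is not strongly connected.

No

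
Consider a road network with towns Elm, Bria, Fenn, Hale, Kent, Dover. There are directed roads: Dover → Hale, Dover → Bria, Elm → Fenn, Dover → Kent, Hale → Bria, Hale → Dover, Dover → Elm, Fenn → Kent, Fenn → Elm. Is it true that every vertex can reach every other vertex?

No

There is no directed path from Kent to Fenn, so the graph is not strongly connected.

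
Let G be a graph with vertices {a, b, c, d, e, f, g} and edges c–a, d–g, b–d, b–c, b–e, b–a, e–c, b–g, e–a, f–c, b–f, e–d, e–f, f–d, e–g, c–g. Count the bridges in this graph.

0

The edges on the cycle b-e-c-a-b are not bridges since each lies on that cycle.
Every edge lies on some cycle, so there are no bridges.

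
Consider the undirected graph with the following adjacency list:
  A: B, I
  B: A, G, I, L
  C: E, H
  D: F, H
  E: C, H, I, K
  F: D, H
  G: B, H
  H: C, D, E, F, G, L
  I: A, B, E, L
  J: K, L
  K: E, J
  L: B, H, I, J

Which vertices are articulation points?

Removing H increases the component count from 1 to 2, so H is a cut vertex.
By contrast removing C leaves 1 component; it is not a cut vertex. No other vertex is a cut vertex either.

H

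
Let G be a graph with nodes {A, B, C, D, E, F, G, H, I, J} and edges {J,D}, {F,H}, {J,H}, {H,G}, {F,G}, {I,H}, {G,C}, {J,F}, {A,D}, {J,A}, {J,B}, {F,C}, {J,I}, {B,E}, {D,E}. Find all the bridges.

none

The edges on the cycle J-I-H-J are not bridges since each lies on that cycle.
Every edge lies on some cycle, so there are no bridges.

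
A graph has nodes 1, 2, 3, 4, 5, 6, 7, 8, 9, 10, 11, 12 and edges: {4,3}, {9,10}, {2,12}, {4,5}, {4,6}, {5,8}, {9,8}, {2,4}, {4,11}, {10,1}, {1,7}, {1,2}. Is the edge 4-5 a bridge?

No

After removing 4-5, the path 4-2-1-10-9-8-5 still connects them, so the edge is not a bridge.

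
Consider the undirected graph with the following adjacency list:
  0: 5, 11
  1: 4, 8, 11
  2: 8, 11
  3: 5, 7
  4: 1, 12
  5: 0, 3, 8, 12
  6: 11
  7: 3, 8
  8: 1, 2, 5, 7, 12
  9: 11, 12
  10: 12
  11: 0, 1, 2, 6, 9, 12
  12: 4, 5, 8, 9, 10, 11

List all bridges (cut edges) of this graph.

10-12, 11-6

The edges on the cycle 12-8-7-3-5-12 are not bridges since each lies on that cycle.
But removing 12-10 disconnects 12 from 10; removing 11-6 disconnects 11 from 6 — these are bridges.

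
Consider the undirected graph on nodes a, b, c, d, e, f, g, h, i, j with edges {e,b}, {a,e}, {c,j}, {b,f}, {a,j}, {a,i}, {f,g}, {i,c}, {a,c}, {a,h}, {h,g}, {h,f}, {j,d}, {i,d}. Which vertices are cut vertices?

a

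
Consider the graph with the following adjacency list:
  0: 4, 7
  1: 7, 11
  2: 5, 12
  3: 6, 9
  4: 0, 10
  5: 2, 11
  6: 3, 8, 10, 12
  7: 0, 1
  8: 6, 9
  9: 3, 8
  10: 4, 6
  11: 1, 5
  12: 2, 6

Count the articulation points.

1

Removing 6 increases the component count from 1 to 2, so 6 is a cut vertex.
By contrast removing 5 leaves 1 component; it is not a cut vertex. No other vertex is a cut vertex either.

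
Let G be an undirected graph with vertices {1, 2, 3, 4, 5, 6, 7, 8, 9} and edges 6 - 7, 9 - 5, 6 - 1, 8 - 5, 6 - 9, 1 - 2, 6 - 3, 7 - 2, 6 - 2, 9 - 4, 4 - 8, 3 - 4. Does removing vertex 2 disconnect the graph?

No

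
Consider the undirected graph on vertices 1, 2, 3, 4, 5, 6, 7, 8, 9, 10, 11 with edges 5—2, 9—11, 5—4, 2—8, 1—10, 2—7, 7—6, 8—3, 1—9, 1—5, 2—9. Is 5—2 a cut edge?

No

After removing 5—2, the path 5-1-9-2 still connects them, so the edge is not a bridge.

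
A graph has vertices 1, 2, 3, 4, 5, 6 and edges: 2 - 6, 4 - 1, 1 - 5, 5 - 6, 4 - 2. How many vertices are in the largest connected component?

5

3 is isolated — a component by itself.
Starting from 1 we can reach 1, 2, 4, 5, 6. That is one component of size 5.
The largest has 5 vertices.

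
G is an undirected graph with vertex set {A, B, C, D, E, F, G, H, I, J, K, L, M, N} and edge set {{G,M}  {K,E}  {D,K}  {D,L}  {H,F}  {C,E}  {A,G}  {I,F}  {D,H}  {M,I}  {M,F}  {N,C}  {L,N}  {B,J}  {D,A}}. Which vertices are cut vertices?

Removing D increases the component count from 2 to 3, so D is a cut vertex.
By contrast removing C leaves 2 components; it is not a cut vertex. No other vertex is a cut vertex either.

D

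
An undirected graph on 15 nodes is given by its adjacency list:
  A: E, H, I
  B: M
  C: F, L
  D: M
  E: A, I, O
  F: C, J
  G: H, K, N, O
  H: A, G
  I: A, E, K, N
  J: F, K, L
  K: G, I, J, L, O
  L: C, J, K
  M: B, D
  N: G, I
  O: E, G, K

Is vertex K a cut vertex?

Yes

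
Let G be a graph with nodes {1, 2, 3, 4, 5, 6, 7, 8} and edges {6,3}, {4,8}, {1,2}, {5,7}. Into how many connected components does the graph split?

4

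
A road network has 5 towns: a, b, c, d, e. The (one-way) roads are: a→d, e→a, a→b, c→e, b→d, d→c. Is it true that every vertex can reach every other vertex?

Yes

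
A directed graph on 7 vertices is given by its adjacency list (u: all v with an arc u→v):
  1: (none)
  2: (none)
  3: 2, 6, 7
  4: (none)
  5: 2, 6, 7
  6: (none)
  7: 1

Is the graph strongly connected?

No

There is no directed path from 5 to 4, so the graph is not strongly connected.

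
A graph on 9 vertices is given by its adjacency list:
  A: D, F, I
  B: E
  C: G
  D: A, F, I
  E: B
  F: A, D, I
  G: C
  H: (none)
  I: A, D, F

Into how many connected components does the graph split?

4

H is isolated — a component by itself.
Starting from B we can reach B, E. That is one component of size 2.
Starting from C we can reach C, G. That is one component of size 2.
Starting from A we can reach A, D, F, I. That is one component of size 4.
Total: 4 components.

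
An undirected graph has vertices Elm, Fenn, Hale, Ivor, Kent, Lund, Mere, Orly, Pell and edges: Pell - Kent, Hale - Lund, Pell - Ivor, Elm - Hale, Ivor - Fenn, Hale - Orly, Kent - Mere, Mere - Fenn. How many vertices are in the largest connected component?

Starting from Elm we can reach Elm, Hale, Lund, Orly. That is one component of size 4.
Starting from Fenn we can reach Fenn, Ivor, Kent, Mere, Pell. That is one component of size 5.
The largest has 5 vertices.

5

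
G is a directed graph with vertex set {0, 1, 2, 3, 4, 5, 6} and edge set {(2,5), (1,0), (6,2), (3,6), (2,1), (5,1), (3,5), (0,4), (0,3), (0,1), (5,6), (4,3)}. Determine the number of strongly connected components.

1

{0, 1, 2, 3, 4, 5, 6} are all mutually reachable — one SCC of size 7.
That gives 1 strongly connected component.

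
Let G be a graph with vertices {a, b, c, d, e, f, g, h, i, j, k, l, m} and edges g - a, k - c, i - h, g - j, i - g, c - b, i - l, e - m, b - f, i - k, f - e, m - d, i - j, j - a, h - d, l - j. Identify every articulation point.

i

Removing i increases the component count from 1 to 2, so i is a cut vertex.
By contrast removing k leaves 1 component; it is not a cut vertex. No other vertex is a cut vertex either.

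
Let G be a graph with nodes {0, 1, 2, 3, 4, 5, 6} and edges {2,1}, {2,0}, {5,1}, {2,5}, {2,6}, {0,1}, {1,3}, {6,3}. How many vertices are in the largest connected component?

6

4 is isolated — a component by itself.
Starting from 0 we can reach 0, 1, 2, 3, 5, 6. That is one component of size 6.
The largest has 6 vertices.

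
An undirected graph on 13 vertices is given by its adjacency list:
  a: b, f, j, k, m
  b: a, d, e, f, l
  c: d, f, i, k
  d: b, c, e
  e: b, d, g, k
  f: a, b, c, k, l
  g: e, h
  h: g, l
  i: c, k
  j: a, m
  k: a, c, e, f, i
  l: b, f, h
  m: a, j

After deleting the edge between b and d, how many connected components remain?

1

b and d are still connected via b-e-d, so the component count stays at 1.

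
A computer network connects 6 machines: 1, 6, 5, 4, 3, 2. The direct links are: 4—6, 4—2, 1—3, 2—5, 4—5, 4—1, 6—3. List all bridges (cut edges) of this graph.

none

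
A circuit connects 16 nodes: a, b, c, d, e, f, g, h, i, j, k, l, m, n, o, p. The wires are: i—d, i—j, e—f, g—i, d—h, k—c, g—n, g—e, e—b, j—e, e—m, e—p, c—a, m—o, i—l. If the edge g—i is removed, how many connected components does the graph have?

g and i are still connected via g-e-j-i, so the component count stays at 2.

2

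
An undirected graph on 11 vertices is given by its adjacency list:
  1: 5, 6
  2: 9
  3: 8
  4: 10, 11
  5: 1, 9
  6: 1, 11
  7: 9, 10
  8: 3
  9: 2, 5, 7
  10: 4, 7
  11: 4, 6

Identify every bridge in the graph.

2-9, 3-8

The edges on the cycle 4-10-7-9-5-1-6-11-4 are not bridges since each lies on that cycle.
But removing 2-9 disconnects 2 from 9; removing 3-8 disconnects 3 from 8 — these are bridges.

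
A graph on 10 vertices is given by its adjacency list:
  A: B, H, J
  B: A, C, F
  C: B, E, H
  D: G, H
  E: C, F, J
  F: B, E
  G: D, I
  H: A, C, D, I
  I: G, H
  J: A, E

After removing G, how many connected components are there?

1

With G gone, the remaining components are: {A, B, C, D, E, F, H, I, J}.
That is 1 component.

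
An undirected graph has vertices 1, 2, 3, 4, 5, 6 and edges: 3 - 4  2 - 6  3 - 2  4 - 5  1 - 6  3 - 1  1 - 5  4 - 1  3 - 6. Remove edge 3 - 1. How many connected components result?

3 and 1 are still connected via 3-4-1, so the component count stays at 1.

1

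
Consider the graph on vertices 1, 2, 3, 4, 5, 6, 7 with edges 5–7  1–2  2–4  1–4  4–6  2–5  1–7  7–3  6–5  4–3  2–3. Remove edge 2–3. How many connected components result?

2 and 3 are still connected via 2-4-3, so the component count stays at 1.

1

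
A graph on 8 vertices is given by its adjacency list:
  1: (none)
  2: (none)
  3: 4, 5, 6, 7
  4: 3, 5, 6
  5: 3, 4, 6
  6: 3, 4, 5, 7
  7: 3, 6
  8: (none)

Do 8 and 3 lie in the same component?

The component containing 8 is {8}, and 3 is not in it.

No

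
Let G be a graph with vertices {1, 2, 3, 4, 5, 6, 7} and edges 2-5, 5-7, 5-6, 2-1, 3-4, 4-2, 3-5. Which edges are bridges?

The edges on the cycle 3-4-2-5-3 are not bridges since each lies on that cycle.
But removing 2-1 disconnects 2 from 1; removing 5-7 disconnects 5 from 7; removing 5-6 disconnects 5 from 6 — these are bridges.

1-2, 5-6, 5-7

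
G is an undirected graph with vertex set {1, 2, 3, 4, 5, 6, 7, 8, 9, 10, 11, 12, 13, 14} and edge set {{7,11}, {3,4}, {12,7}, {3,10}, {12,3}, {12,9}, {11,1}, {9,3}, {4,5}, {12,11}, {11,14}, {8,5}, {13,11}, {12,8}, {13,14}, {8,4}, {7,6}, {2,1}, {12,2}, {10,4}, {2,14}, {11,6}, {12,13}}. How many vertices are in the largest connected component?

Starting from 1 we can reach 1, 2, 3, 4, 5, 6, 7, 8, 9, 10, 11, 12, 13, 14. That is one component of size 14.
The largest has 14 vertices.

14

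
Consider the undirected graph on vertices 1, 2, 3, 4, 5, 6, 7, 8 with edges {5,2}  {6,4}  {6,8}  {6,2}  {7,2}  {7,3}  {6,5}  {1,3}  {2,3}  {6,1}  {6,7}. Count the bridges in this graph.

The edges on the cycle 6-5-2-6 are not bridges since each lies on that cycle.
But removing 8 - 6 disconnects 8 from 6; removing 4 - 6 disconnects 4 from 6 — these are bridges.
That makes 2 bridges.

2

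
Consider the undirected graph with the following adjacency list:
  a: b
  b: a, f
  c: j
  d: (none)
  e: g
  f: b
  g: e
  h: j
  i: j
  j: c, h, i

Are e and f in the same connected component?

No

The component containing e is {e, g}, and f is not in it.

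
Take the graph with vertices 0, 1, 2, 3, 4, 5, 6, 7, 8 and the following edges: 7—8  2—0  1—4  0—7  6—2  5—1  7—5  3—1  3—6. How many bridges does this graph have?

The edges on the cycle 3-6-2-0-7-5-1-3 are not bridges since each lies on that cycle.
But removing 4—1 disconnects 4 from 1; removing 7—8 disconnects 7 from 8 — these are bridges.
That makes 2 bridges.

2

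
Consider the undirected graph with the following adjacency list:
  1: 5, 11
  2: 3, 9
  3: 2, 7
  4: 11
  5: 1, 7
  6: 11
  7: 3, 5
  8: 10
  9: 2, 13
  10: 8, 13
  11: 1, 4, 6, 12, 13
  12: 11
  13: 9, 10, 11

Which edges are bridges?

10-13, 10-8, 11-12, 11-4, 11-6

The edges on the cycle 1-5-7-3-2-9-13-11-1 are not bridges since each lies on that cycle.
But removing 6-11 disconnects 6 from 11; removing 10-13 disconnects 10 from 13; removing 12-11 disconnects 12 from 11; removing 4-11 disconnects 4 from 11 — these are bridges.
In total 5 edges are bridges.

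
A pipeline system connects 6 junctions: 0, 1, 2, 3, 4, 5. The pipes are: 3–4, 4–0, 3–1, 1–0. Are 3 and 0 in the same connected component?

From 3 we can reach 0, 1, 3, 4, which includes 0.

Yes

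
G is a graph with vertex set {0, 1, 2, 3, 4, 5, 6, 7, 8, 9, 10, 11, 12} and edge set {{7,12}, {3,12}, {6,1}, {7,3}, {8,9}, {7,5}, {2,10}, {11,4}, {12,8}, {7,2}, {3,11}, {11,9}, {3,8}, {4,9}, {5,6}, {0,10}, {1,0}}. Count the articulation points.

1

Removing 7 increases the component count from 1 to 2, so 7 is a cut vertex.
By contrast removing 11 leaves 1 component; it is not a cut vertex. No other vertex is a cut vertex either.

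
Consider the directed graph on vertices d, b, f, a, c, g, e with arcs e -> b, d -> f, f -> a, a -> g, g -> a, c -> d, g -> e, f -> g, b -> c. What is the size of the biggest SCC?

7

{a, b, c, d, e, f, g} are all mutually reachable — one SCC of size 7.
The largest has 7 vertices.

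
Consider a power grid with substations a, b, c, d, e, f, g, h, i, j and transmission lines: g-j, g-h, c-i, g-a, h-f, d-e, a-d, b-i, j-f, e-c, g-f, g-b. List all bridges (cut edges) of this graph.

The edges on the cycle g-a-d-e-c-i-b-g are not bridges since each lies on that cycle.
Every edge lies on some cycle, so there are no bridges.

none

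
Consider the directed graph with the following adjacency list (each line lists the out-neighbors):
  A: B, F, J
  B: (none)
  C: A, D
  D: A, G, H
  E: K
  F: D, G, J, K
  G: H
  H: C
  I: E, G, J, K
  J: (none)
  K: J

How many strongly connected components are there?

6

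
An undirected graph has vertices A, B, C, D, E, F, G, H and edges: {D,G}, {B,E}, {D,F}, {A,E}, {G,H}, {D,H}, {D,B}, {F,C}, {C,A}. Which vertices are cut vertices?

D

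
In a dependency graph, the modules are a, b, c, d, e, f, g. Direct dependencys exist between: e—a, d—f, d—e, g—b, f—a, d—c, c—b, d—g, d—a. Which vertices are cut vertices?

d

Removing d increases the component count from 1 to 2, so d is a cut vertex.
By contrast removing b leaves 1 component; it is not a cut vertex. No other vertex is a cut vertex either.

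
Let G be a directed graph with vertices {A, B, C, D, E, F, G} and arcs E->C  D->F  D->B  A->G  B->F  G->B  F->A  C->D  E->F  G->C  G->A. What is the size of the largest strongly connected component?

{A, B, C, D, F, G} are all mutually reachable — one SCC of size 6.
{E} is an SCC by itself.
The largest has 6 vertices.

6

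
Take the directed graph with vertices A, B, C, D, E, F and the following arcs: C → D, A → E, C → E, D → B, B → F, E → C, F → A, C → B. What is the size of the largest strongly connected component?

6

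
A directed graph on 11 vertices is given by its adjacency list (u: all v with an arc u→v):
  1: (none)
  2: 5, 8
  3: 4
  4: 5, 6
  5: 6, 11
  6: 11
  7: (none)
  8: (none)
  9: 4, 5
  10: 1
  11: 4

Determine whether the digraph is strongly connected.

There is no directed path from 4 to 1, so the graph is not strongly connected.

No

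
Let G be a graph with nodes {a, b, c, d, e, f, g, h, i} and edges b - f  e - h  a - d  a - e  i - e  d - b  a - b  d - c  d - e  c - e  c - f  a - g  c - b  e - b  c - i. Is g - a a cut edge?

Yes

Removing g - a leaves no path between g and a: the component count goes from 1 to 2. So it is a bridge.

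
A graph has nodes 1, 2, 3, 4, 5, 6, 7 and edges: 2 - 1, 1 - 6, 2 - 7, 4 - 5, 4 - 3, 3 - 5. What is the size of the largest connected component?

Starting from 3 we can reach 3, 4, 5. That is one component of size 3.
Starting from 1 we can reach 1, 2, 6, 7. That is one component of size 4.
The largest has 4 vertices.

4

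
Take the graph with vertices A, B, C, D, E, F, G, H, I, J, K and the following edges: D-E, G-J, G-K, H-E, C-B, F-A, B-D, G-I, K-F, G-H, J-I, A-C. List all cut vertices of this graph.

G

Removing G increases the component count from 1 to 2, so G is a cut vertex.
By contrast removing C leaves 1 component; it is not a cut vertex. No other vertex is a cut vertex either.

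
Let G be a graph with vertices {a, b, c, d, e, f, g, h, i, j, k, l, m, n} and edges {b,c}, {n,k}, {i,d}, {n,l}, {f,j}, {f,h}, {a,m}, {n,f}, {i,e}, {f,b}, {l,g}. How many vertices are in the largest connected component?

9

Starting from a we can reach a, m. That is one component of size 2.
Starting from d we can reach d, e, i. That is one component of size 3.
Starting from b we can reach b, c, f, g, h, j, k, l, n. That is one component of size 9.
The largest has 9 vertices.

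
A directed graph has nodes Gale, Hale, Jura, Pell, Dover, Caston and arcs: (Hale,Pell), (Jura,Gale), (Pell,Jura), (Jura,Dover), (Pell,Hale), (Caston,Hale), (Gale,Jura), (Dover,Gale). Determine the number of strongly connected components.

3

{Gale, Jura, Dover} are all mutually reachable — one SCC of size 3.
{Hale, Pell} are all mutually reachable — one SCC of size 2.
{Caston} is an SCC by itself.
That gives 3 strongly connected components.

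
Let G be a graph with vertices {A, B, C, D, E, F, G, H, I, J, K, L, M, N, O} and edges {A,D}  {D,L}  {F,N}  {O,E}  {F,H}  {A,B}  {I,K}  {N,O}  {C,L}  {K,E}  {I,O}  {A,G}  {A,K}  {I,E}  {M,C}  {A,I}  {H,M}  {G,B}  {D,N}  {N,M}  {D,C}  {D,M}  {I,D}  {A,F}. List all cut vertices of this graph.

A

Removing A increases the component count from 2 to 3, so A is a cut vertex.
By contrast removing L leaves 2 components; it is not a cut vertex. No other vertex is a cut vertex either.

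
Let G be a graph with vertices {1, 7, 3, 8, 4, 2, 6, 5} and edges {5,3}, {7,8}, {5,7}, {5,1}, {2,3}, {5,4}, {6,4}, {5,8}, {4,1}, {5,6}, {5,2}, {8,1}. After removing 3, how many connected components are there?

1

With 3 gone, the remaining components are: {1, 2, 4, 5, 6, 7, 8}.
That is 1 component.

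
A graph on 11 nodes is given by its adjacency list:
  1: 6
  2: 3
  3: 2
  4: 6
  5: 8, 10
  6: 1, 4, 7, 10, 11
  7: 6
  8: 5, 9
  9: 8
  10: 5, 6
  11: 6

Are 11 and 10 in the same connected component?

Yes

From 11 we can reach 1, 4, 5, 6, 7, 8, 9, 10, 11, which includes 10.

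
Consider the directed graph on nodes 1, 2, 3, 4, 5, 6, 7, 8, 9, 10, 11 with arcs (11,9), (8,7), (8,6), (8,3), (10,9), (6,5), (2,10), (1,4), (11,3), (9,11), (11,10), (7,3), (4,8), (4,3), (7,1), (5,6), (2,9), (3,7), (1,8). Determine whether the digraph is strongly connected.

No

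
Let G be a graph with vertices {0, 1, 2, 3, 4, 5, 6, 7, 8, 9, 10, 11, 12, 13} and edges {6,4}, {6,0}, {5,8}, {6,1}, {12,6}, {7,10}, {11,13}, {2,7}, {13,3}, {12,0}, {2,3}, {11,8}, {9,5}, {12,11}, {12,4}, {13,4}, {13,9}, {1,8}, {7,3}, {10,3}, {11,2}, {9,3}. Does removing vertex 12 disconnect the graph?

No

Deleting 12 leaves 1 component (was 1) (its neighbors 0, 4, 6, 11 remain connected to each other), so 12 is not a cut vertex.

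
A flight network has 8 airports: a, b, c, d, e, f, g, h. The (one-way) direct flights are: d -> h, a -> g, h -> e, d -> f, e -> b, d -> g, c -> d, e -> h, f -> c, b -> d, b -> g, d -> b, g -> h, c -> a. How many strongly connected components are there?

1

{a, b, c, d, e, f, g, h} are all mutually reachable — one SCC of size 8.
That gives 1 strongly connected component.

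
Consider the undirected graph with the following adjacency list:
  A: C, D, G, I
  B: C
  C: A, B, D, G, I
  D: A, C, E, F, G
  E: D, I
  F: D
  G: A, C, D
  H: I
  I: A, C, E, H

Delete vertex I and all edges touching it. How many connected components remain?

2

With I gone, the remaining components are: {H}; {A, B, C, D, E, F, G}.
That is 2 components.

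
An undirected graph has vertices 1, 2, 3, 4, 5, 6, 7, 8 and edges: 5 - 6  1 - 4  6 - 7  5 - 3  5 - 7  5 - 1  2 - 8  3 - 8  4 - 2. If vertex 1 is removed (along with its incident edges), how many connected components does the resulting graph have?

With 1 gone, the remaining components are: {2, 3, 4, 5, 6, 7, 8}.
That is 1 component.

1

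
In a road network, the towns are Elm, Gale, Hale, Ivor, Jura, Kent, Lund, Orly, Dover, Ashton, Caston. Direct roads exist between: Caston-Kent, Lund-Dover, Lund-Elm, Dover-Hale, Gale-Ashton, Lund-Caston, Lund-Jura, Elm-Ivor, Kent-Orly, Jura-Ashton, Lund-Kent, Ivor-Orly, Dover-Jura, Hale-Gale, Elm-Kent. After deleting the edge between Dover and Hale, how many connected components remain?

Dover and Hale are still connected via Dover-Jura-Ashton-Gale-Hale, so the component count stays at 1.

1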